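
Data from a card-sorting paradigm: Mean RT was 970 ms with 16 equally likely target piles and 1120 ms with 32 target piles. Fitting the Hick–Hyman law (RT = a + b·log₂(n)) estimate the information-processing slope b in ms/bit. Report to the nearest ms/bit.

150 ms/bit

b = (RT₂ − RT₁)/(log₂ n₂ − log₂ n₁) = (1120 − 970)/(5 − 4) = 150 ms/bit.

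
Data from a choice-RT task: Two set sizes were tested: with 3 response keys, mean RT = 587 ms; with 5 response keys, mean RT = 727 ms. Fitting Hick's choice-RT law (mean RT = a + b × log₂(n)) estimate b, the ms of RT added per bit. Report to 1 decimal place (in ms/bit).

190.0 ms/bit

Slope: b = (727 − 587) / (log₂ 5 − log₂ 3) = 140/0.7370 = 189.968 ms/bit.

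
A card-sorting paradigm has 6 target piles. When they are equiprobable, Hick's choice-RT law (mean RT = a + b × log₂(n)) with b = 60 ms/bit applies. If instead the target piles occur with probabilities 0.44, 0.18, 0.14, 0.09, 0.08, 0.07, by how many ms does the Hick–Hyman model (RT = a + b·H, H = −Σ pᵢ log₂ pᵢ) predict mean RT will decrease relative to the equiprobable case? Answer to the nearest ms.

Equiprobable entropy H₀ = log₂ 6 = 2.5850 bits.
Skewed entropy H = −Σ pᵢ log₂ pᵢ = 2.2363 bits.
ΔRT = b·(H₀ − H) = 60 × 0.3487 = 20.92 ms.

21 ms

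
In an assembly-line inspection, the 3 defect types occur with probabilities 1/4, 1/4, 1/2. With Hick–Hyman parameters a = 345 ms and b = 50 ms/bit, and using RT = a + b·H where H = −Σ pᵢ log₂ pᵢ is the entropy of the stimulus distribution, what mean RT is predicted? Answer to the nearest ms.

420 ms

H = −Σ pᵢ log₂ pᵢ = 0.25·2 + 0.25·2 + 0.5·1 = 1.500 bits.
RT = 345 + 50 × 1.500 = 420.00 ms.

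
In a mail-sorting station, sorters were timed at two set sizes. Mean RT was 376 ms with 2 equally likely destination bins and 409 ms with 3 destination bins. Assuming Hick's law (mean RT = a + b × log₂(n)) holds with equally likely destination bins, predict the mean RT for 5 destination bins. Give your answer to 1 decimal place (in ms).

With log₂ n on the abscissa the relation is linear; from the two conditions:
  b = (409 − 376) / (log₂ 3 − log₂ 2) = 33 / (1.5850 − 1) = 56.414 ms/bit
  a = 376 − 56.414 × 1 = 319.586 ms
Then RT(5) = 319.586 + 56.414 × log₂ 5 = 319.586 + 56.414 × 2.3219 ≈ 450.575 ms.

450.6 ms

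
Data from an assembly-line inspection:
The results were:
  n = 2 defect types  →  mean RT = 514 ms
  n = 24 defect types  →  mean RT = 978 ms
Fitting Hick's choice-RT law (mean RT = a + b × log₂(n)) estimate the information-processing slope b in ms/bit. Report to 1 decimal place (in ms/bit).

The slope on a log₂ axis is (978 − 514) / (4.5850 − 1) = 129.430 ms/bit.

129.4 ms/bit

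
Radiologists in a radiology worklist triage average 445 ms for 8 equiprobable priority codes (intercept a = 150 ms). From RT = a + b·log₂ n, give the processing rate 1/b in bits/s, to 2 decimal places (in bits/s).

10.17 bits/s

b = (445 − 150)/log₂ 8 = 295/3 = 98.333 ms per bit = 0.09833 s/bit; the reciprocal is 10.169 bits/s.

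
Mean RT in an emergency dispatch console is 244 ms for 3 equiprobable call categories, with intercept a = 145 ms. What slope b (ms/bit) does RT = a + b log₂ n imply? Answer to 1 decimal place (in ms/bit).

log₂(3) = 1.5850 bits.
b = (RT − a)/log₂ n = (244 − 145) / 1.5850 = 62.462 ms/bit.

62.5 ms/bit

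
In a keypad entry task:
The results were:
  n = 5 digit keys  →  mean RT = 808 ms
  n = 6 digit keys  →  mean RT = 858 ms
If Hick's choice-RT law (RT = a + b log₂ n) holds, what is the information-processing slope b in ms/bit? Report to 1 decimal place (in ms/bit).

b = (RT₂ − RT₁)/(log₂ n₂ − log₂ n₁) = (858 − 808)/(2.5850 − 2.3219) = 190.089 ms/bit.

190.1 ms/bit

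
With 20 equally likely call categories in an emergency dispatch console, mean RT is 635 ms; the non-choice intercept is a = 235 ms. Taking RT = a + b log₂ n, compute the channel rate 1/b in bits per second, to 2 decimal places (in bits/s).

10.80 bits/s

Choice component = 635 − 235 = 400 ms over log₂(20) = 4.3219 bits.
b = 400 / 4.3219 = 92.551 ms/bit, so 1/b = 10.805 bits/s.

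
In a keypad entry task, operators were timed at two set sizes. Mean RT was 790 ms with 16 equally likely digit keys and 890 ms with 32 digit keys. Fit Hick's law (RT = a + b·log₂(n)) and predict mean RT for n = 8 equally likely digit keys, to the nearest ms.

690 ms

Fit slope and intercept:
  b = (890 − 790) / (log₂ 32 − log₂ 16) = 100 / (5 − 4) = 100 ms/bit
  a = 790 − 100 × 4 = 390 ms
Then RT(8) = 390 + 100 × log₂ 8 = 390 + 100 × 3 ≈ 690.000 ms.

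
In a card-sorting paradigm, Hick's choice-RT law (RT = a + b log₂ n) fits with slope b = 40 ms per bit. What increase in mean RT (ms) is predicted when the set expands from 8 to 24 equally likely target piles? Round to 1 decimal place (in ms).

ΔRT = (a + b log₂ n₂) − (a + b log₂ n₁) = b·(log₂ n₂ − log₂ n₁).
log₂(24) − log₂(8) = 4.5850 − 3 = 1.5850.
ΔRT = 40 × 1.5850 = 63.399 ms.

63.4 ms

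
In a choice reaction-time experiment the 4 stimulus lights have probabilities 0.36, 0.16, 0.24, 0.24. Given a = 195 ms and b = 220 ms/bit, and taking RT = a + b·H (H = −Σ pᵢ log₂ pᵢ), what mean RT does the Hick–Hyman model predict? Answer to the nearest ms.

622 ms

Entropy contributions −pᵢ log₂ pᵢ: 0.5306, 0.4230, 0.4941, 0.4941; sum H = 1.9419 bits.
RT = a + bH = 195 + 220·1.9419 = 622.22 ms.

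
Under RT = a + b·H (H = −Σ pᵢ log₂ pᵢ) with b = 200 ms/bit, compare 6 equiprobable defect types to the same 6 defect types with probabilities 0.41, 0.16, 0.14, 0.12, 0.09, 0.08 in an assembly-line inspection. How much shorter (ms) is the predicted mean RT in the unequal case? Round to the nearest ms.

53 ms

The RT saving is b·ΔH. Equiprobable H₀ = log₂(6) = 2.5850 bits; with the given probabilities H = 2.3187 bits.
b·(H₀ − H) = 200 × (2.5850 − 2.3187) = 53.24 ms.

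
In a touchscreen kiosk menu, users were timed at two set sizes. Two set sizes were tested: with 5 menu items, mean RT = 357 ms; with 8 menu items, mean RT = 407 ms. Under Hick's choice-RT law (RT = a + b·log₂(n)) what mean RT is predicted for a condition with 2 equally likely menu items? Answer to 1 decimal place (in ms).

With log₂ n on the abscissa the relation is linear; from the two conditions:
  b = (407 − 357) / (log₂ 8 − log₂ 5) = 50 / (3 − 2.3219) = 73.738 ms/bit
  a = 357 − 73.738 × 2.3219 = 185.785 ms
Then RT(2) = 185.785 + 73.738 × log₂ 2 = 185.785 + 73.738 × 1 ≈ 259.523 ms.

259.5 ms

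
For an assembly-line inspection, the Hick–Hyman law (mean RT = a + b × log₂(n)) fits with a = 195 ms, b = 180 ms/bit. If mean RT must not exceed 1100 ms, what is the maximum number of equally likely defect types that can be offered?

32

Set 195 + 180·log₂ n ≤ 1100 → log₂ n ≤ (1100 − 195)/180 = 5.0278.
So n ≤ 2^5.0278 = 32.622; the largest integer n is 32.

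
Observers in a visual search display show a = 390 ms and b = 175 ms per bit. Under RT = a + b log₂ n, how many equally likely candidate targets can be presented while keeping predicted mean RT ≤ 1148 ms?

20

Information budget: (1148 − 390)/175 = 4.3314 bits, so n ≤ 2^4.3314 = 20.132 → at most 20.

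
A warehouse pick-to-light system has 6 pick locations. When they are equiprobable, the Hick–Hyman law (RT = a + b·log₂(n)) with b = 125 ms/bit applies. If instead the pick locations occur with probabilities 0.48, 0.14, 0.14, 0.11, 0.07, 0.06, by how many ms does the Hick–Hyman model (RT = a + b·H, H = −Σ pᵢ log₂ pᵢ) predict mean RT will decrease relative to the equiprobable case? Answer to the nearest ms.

53 ms

The RT saving is b·ΔH. Equiprobable H₀ = log₂(6) = 2.5850 bits; with the given probabilities H = 2.1649 bits.
b·(H₀ − H) = 125 × (2.5850 − 2.1649) = 52.51 ms.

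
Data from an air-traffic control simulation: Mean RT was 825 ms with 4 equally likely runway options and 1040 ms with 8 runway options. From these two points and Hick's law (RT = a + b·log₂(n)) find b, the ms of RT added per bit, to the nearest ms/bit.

215 ms/bit

The slope on a log₂ axis is (1040 − 825) / (3 − 2) = 215 ms/bit.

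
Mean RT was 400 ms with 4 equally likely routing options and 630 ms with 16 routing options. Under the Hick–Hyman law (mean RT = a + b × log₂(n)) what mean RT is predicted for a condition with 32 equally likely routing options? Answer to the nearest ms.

Solve the two-equation system in a and b:
  b = (630 − 400) / (log₂ 16 − log₂ 4) = 230 / (4 − 2) = 115 ms/bit
  a = 400 − 115 × 2 = 170 ms
Then RT(32) = 170 + 115 × log₂ 32 = 170 + 115 × 5 ≈ 745.000 ms.

745 ms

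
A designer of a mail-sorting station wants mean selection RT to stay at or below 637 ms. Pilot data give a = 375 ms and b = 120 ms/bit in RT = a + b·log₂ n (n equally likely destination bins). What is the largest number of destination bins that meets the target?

4

120·log₂ n ≤ 637 − 375 = 262, giving log₂ n ≤ 2.1833 and n ≤ 4.542. The largest whole number is 4.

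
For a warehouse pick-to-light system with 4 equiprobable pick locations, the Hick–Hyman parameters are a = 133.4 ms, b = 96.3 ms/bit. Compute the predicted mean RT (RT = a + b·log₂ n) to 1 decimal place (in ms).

log₂(4) = 2 bits, so RT = 133.4 + 96.3 × 2 ≈ 326.000 ms.

326.0 ms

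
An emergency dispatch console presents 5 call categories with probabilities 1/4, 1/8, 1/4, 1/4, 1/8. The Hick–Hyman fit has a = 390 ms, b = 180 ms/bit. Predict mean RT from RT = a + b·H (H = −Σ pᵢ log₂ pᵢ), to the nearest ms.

H = −Σ pᵢ log₂ pᵢ = 0.25·2 + 0.125·3 + 0.25·2 + 0.25·2 + 0.125·3 = 2.250 bits.
RT = 390 + 180 × 2.250 = 795.00 ms.

795 ms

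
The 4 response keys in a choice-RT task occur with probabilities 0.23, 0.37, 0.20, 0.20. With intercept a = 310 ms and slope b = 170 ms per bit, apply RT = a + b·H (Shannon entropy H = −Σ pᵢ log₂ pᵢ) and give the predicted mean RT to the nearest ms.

Entropy contributions −pᵢ log₂ pᵢ: 0.4877, 0.5307, 0.4644, 0.4644; sum H = 1.9472 bits.
RT = a + bH = 310 + 170·1.9472 = 641.02 ms.

641 ms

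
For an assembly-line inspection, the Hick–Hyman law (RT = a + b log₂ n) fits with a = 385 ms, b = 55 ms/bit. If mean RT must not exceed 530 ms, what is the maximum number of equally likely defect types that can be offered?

Set 385 + 55·log₂ n ≤ 530 → log₂ n ≤ (530 − 385)/55 = 2.6364.
So n ≤ 2^2.6364 = 6.218; the largest integer n is 6.

6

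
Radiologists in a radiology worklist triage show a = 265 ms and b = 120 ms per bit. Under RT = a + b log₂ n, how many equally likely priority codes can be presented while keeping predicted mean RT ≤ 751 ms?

Set 265 + 120·log₂ n ≤ 751 → log₂ n ≤ (751 − 265)/120 = 4.0500.
So n ≤ 2^4.0500 = 16.564; the largest integer n is 16.

16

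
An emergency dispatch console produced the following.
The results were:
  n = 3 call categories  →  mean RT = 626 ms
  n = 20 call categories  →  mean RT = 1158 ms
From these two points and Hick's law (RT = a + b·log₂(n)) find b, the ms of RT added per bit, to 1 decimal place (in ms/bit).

194.4 ms/bit

Slope: b = (1158 − 626) / (log₂ 20 − log₂ 3) = 532/2.7370 = 194.376 ms/bit.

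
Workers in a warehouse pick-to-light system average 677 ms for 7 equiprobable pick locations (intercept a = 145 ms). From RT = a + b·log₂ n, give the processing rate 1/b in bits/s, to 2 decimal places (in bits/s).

5.28 bits/s

b = (677 − 145)/log₂ 7 = 532/2.8074 = 189.502 ms per bit = 0.18950 s/bit; the reciprocal is 5.277 bits/s.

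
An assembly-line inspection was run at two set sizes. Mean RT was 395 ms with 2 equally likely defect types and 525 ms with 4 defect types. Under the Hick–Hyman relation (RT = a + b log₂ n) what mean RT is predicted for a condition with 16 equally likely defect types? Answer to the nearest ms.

785 ms

RT is linear in log₂ n, so two points fix the line:
  b = (525 − 395) / (log₂ 4 − log₂ 2) = 130 / (2 − 1) = 130 ms/bit
  a = 395 − 130 × 1 = 265 ms
Then RT(16) = 265 + 130 × log₂ 16 = 265 + 130 × 4 ≈ 785.000 ms.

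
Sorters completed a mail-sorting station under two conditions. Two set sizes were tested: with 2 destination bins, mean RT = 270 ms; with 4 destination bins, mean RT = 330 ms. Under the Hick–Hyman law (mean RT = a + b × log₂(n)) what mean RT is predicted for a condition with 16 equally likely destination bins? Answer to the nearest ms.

RT is linear in log₂ n, so two points fix the line:
  b = (330 − 270) / (log₂ 4 − log₂ 2) = 60 / (2 − 1) = 60 ms/bit
  a = 270 − 60 × 1 = 210 ms
Then RT(16) = 210 + 60 × log₂ 16 = 210 + 60 × 4 ≈ 450.000 ms.

450 ms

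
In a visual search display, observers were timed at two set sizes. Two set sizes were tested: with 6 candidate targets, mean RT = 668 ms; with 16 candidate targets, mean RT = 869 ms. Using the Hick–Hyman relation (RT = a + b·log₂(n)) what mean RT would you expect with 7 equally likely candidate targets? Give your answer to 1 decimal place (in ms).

699.6 ms

Solve the two-equation system in a and b:
  b = (869 − 668) / (log₂ 16 − log₂ 6) = 201 / (4 − 2.5850) = 142.046 ms/bit
  a = 668 − 142.046 × 2.5850 = 300.817 ms
Then RT(7) = 300.817 + 142.046 × log₂ 7 = 300.817 + 142.046 × 2.8074 ≈ 699.590 ms.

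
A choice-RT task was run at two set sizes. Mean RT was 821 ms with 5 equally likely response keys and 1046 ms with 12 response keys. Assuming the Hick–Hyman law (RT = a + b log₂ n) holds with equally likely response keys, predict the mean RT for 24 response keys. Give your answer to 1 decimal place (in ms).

RT is linear in log₂ n, so two points fix the line:
  b = (1046 − 821) / (log₂ 12 − log₂ 5) = 225 / (3.5850 − 2.3219) = 178.142 ms/bit
  a = 821 − 178.142 × 2.3219 = 407.366 ms
Then RT(24) = 407.366 + 178.142 × log₂ 24 = 407.366 + 178.142 × 4.5850 ≈ 1224.142 ms.

1224.1 ms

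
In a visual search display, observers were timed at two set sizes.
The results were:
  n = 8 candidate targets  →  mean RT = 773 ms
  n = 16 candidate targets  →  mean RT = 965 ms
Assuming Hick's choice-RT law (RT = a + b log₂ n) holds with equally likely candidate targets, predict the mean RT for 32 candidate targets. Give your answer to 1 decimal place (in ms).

Fit slope and intercept:
  b = (965 − 773) / (log₂ 16 − log₂ 8) = 192 / (4 − 3) = 192.000 ms/bit
  a = 773 − 192.000 × 3 = 197.000 ms
Then RT(32) = 197.000 + 192.000 × log₂ 32 = 197.000 + 192.000 × 5 ≈ 1157.000 ms.

1157.0 ms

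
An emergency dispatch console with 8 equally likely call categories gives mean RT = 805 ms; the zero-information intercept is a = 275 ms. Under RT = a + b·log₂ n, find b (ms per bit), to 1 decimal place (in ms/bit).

log₂(8) = 3 bits.
b = (RT − a)/log₂ n = (805 − 275) / 3 = 176.667 ms/bit.

176.7 ms/bit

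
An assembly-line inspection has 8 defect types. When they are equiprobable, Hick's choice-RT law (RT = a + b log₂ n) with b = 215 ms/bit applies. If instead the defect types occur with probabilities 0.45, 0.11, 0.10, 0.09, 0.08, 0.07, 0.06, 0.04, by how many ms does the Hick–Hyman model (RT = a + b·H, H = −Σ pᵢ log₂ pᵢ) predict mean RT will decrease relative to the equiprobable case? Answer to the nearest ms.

Equiprobable entropy H₀ = log₂ 8 = 3.0000 bits.
Skewed entropy H = −Σ pᵢ log₂ pᵢ = 2.5029 bits.
ΔRT = b·(H₀ − H) = 215 × 0.4971 = 106.88 ms.

107 ms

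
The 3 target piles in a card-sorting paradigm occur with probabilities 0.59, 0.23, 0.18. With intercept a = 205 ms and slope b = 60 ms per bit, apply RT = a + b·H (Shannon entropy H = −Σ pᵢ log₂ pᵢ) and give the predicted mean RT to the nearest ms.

288 ms

H = 0.59·log₂(1/0.59) + 0.23·log₂(1/0.23) + 0.18·log₂(1/0.18) = 1.3821 bits.
RT = 205 + 60 × 1.3821 = 287.93 ms.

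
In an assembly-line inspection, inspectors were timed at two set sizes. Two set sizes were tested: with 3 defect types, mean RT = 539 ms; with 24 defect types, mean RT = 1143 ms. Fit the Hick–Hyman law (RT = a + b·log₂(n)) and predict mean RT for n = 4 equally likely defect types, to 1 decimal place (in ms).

622.6 ms

Fit slope and intercept:
  b = (1143 − 539) / (log₂ 24 − log₂ 3) = 604 / (4.5850 − 1.5850) = 201.333 ms/bit
  a = 539 − 201.333 × 1.5850 = 219.894 ms
Then RT(4) = 219.894 + 201.333 × log₂ 4 = 219.894 + 201.333 × 2 ≈ 622.561 ms.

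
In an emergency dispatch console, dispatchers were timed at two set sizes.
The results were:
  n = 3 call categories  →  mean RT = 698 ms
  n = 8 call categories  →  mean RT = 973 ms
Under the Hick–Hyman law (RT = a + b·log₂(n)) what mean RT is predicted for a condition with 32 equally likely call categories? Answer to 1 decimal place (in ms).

1361.7 ms

With log₂ n on the abscissa the relation is linear; from the two conditions:
  b = (973 − 698) / (log₂ 8 − log₂ 3) = 275 / (3 − 1.5850) = 194.341 ms/bit
  a = 698 − 194.341 × 1.5850 = 389.977 ms
Then RT(32) = 389.977 + 194.341 × log₂ 32 = 389.977 + 194.341 × 5 ≈ 1361.682 ms.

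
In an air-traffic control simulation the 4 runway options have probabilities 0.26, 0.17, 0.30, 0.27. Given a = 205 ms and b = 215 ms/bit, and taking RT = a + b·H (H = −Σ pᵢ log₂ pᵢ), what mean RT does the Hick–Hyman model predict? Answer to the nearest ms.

629 ms

H = 0.26·log₂(1/0.26) + 0.17·log₂(1/0.17) + 0.30·log₂(1/0.30) + 0.27·log₂(1/0.27) = 1.9710 bits.
RT = 205 + 215 × 1.9710 = 628.76 ms.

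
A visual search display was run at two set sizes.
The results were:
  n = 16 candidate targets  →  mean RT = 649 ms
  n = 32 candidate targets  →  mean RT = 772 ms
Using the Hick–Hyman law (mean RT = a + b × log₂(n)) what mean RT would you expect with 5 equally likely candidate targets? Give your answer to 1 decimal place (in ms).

442.6 ms

Fit slope and intercept:
  b = (772 − 649) / (log₂ 32 − log₂ 16) = 123 / (5 − 4) = 123.000 ms/bit
  a = 649 − 123.000 × 4 = 157.000 ms
Then RT(5) = 157.000 + 123.000 × log₂ 5 = 157.000 + 123.000 × 2.3219 ≈ 442.597 ms.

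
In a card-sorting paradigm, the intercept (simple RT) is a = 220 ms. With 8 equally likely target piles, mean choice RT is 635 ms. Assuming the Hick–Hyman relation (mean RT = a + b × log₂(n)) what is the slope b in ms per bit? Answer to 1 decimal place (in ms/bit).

138.3 ms/bit

8 alternatives carry log₂ 8 = 3 bits; the choice cost is 635 − 220 = 415 ms, so b = 415/3 = 138.333 ms/bit.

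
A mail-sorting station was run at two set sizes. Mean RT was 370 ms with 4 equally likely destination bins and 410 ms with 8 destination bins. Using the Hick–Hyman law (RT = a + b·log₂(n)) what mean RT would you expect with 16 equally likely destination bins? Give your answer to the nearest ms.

450 ms

Fit slope and intercept:
  b = (410 − 370) / (log₂ 8 − log₂ 4) = 40 / (3 − 2) = 40 ms/bit
  a = 370 − 40 × 2 = 290 ms
Then RT(16) = 290 + 40 × log₂ 16 = 290 + 40 × 4 ≈ 450.000 ms.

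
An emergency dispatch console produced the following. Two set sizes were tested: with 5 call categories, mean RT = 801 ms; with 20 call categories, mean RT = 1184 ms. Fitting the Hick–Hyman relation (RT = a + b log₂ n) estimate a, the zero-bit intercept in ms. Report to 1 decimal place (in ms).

b = (RT₂ − RT₁)/(log₂ n₂ − log₂ n₁) = (1184 − 801)/(4.3219 − 2.3219) = 191.500 ms/bit.
a = RT₁ − b·log₂ n₁ = 801 − 191.500 × 2.3219 = 356.351 ms.

356.4 ms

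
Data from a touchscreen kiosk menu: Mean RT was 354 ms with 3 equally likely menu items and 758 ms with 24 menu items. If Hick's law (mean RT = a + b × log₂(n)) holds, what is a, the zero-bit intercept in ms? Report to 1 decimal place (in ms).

140.6 ms

b = (RT₂ − RT₁)/(log₂ n₂ − log₂ n₁) = (758 − 354)/(4.5850 − 1.5850) = 134.667 ms/bit.
a = RT₁ − b·log₂ n₁ = 354 − 134.667 × 1.5850 = 140.558 ms.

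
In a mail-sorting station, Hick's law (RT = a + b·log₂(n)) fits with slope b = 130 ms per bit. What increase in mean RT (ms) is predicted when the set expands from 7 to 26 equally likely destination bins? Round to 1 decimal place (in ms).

Only the slope matters, since a is common to both: ΔRT = b·log₂(n₂/n₁).
log₂(26) − log₂(7) = 4.7004 − 2.8074 = 1.8931.
ΔRT = 130 × 1.8931 = 246.101 ms.

246.1 ms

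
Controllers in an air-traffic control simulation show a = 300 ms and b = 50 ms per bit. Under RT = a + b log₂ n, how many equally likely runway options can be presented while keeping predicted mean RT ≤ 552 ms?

Set 300 + 50·log₂ n ≤ 552 → log₂ n ≤ (552 − 300)/50 = 5.0400.
So n ≤ 2^5.0400 = 32.900; the largest integer n is 32.

32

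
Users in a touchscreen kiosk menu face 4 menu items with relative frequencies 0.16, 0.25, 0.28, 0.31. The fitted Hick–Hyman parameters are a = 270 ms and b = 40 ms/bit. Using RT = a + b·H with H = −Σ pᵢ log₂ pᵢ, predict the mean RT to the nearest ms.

348 ms

Entropy contributions −pᵢ log₂ pᵢ: 0.4230, 0.5000, 0.5142, 0.5238; sum H = 1.9610 bits.
RT = a + bH = 270 + 40·1.9610 = 348.44 ms.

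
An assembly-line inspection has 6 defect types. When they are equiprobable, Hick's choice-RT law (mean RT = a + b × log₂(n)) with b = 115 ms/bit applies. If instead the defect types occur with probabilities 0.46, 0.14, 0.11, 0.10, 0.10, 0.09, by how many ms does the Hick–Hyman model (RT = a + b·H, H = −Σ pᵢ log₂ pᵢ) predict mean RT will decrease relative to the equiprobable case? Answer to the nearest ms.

40 ms

The RT saving is b·ΔH. Equiprobable H₀ = log₂(6) = 2.5850 bits; with the given probabilities H = 2.2398 bits.
b·(H₀ − H) = 115 × (2.5850 − 2.2398) = 39.70 ms.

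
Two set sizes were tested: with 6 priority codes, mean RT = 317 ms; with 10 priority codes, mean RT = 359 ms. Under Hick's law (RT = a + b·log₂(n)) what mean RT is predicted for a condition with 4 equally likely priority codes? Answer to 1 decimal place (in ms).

Solve the two-equation system in a and b:
  b = (359 − 317) / (log₂ 10 − log₂ 6) = 42 / (3.3219 − 2.5850) = 56.990 ms/bit
  a = 317 − 56.990 × 2.5850 = 169.682 ms
Then RT(4) = 169.682 + 56.990 × log₂ 4 = 169.682 + 56.990 × 2 ≈ 283.663 ms.

283.7 ms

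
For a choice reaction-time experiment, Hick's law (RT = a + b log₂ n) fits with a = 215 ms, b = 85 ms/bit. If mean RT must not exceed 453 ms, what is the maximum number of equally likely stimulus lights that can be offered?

6

Set 215 + 85·log₂ n ≤ 453 → log₂ n ≤ (453 − 215)/85 = 2.8000.
So n ≤ 2^2.8000 = 6.964; the largest integer n is 6.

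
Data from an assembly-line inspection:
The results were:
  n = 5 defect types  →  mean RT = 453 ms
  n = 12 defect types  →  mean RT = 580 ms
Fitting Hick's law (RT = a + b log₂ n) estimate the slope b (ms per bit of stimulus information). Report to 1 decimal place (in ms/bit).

b = (RT₂ − RT₁)/(log₂ n₂ − log₂ n₁) = (580 − 453)/(3.5850 − 2.3219) = 100.551 ms/bit.

100.6 ms/bit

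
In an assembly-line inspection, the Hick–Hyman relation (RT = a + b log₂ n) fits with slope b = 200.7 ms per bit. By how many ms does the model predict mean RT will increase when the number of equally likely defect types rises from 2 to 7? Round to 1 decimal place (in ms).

The intercept a cancels: ΔRT = b·(log₂ n₂ − log₂ n₁) = b·log₂(n₂/n₁).
log₂(7) − log₂(2) = 2.8074 − 1 = 1.8074.
ΔRT = 200.7 × 1.8074 = 362.736 ms.

362.7 ms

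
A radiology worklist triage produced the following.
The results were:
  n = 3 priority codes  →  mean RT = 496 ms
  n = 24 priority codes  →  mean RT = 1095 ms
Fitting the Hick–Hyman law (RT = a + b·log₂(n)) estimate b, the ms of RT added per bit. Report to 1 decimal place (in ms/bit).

199.7 ms/bit

Slope: b = (1095 − 496) / (log₂ 24 − log₂ 3) = 599/3.0000 = 199.667 ms/bit.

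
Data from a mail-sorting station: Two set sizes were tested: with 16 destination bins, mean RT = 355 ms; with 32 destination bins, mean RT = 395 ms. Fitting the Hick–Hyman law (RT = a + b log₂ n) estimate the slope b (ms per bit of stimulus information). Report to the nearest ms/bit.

40 ms/bit

The slope on a log₂ axis is (395 − 355) / (5 − 4) = 40 ms/bit.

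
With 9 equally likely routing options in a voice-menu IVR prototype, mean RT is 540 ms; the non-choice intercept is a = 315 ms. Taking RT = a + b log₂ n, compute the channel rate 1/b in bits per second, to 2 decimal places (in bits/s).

Choice component = 540 − 315 = 225 ms over log₂(9) = 3.1699 bits.
b = 225 / 3.1699 = 70.980 ms/bit, so 1/b = 14.089 bits/s.

14.09 bits/s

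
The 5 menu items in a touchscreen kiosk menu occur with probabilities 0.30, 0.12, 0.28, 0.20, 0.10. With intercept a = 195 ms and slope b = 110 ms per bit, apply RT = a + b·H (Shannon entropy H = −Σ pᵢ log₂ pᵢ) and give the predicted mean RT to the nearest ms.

H = 0.30·log₂(1/0.30) + 0.12·log₂(1/0.12) + 0.28·log₂(1/0.28) + 0.20·log₂(1/0.20) + 0.10·log₂(1/0.10) = 2.1990 bits.
RT = 195 + 110 × 2.1990 = 436.89 ms.

437 ms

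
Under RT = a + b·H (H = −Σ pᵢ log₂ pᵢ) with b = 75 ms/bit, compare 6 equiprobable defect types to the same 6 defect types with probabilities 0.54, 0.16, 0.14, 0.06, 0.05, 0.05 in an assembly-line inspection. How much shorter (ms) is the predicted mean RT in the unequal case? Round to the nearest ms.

Equiprobable entropy H₀ = log₂ 6 = 2.5850 bits.
Skewed entropy H = −Σ pᵢ log₂ pᵢ = 1.9759 bits.
ΔRT = b·(H₀ − H) = 75 × 0.6091 = 45.68 ms.

46 ms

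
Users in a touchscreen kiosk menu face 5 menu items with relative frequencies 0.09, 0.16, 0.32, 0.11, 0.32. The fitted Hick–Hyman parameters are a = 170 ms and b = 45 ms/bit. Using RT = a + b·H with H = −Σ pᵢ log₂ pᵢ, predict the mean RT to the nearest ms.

266 ms

Entropy contributions −pᵢ log₂ pᵢ: 0.3127, 0.4230, 0.5260, 0.3503, 0.5260; sum H = 2.1380 bits.
RT = a + bH = 170 + 45·2.1380 = 266.21 ms.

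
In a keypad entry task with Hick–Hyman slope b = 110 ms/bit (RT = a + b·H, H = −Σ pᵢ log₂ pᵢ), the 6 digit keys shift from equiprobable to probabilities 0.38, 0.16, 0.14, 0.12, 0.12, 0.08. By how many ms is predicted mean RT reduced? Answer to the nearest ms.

The RT saving is b·ΔH. Equiprobable H₀ = log₂(6) = 2.5850 bits; with the given probabilities H = 2.3762 bits.
b·(H₀ − H) = 110 × (2.5850 − 2.3762) = 22.96 ms.

23 ms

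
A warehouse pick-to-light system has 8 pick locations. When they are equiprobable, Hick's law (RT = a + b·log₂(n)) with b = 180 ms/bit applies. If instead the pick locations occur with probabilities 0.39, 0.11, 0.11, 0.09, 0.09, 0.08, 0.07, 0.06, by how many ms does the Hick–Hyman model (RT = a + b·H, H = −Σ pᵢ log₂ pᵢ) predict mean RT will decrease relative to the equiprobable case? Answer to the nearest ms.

The RT saving is b·ΔH. Equiprobable H₀ = log₂(8) = 3.0000 bits; with the given probabilities H = 2.6593 bits.
b·(H₀ − H) = 180 × (3.0000 − 2.6593) = 61.33 ms.

61 ms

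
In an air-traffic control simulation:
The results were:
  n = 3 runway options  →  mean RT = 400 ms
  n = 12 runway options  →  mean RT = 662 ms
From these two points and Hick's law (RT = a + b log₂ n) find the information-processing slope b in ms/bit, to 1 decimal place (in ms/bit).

131.0 ms/bit

Slope: b = (662 − 400) / (log₂ 12 − log₂ 3) = 262/2.0000 = 131.000 ms/bit.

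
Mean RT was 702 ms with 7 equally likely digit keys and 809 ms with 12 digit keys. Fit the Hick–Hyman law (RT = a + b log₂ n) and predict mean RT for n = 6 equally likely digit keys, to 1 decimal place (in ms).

671.4 ms

With log₂ n on the abscissa the relation is linear; from the two conditions:
  b = (809 − 702) / (log₂ 12 − log₂ 7) = 107 / (3.5850 − 2.8074) = 137.602 ms/bit
  a = 702 − 137.602 × 2.8074 = 315.704 ms
Then RT(6) = 315.704 + 137.602 × log₂ 6 = 315.704 + 137.602 × 2.5850 ≈ 671.398 ms.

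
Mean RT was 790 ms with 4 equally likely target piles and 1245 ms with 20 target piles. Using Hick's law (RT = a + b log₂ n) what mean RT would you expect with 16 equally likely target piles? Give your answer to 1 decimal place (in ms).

Solve the two-equation system in a and b:
  b = (1245 − 790) / (log₂ 20 − log₂ 4) = 455 / (4.3219 − 2) = 195.958 ms/bit
  a = 790 − 195.958 × 2 = 398.084 ms
Then RT(16) = 398.084 + 195.958 × log₂ 16 = 398.084 + 195.958 × 4 ≈ 1181.916 ms.

1181.9 ms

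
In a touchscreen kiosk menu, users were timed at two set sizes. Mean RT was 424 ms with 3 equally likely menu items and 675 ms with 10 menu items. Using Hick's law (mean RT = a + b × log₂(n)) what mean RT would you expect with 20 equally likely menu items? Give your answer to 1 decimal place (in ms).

819.5 ms

Fit slope and intercept:
  b = (675 − 424) / (log₂ 10 − log₂ 3) = 251 / (3.3219 − 1.5850) = 144.505 ms/bit
  a = 424 − 144.505 × 1.5850 = 194.965 ms
Then RT(20) = 194.965 + 144.505 × log₂ 20 = 194.965 + 144.505 × 4.3219 ≈ 819.505 ms.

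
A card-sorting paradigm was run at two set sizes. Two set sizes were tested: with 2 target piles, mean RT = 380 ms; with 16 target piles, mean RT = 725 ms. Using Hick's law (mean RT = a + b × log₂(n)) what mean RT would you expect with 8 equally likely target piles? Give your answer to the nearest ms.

Solve the two-equation system in a and b:
  b = (725 − 380) / (log₂ 16 − log₂ 2) = 345 / (4 − 1) = 115 ms/bit
  a = 380 − 115 × 1 = 265 ms
Then RT(8) = 265 + 115 × log₂ 8 = 265 + 115 × 3 ≈ 610.000 ms.

610 ms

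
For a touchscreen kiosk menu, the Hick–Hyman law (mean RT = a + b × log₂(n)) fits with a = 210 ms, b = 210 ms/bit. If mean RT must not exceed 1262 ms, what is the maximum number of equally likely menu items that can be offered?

32

210·log₂ n ≤ 1262 − 210 = 1052, giving log₂ n ≤ 5.0095 and n ≤ 32.212. The largest whole number is 32.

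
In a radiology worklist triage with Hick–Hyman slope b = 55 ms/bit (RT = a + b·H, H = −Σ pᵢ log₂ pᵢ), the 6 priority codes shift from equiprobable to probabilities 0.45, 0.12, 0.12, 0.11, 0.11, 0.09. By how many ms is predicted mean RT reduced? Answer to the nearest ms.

18 ms

The RT saving is b·ΔH. Equiprobable H₀ = log₂(6) = 2.5850 bits; with the given probabilities H = 2.2658 bits.
b·(H₀ − H) = 55 × (2.5850 − 2.2658) = 17.56 ms.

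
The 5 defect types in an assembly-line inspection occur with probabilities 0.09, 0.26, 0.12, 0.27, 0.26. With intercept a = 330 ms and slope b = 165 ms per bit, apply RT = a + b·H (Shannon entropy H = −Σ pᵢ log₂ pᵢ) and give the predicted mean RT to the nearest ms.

H = 0.09·log₂(1/0.09) + 0.26·log₂(1/0.26) + 0.12·log₂(1/0.12) + 0.27·log₂(1/0.27) + 0.26·log₂(1/0.26) = 2.2003 bits.
RT = 330 + 165 × 2.2003 = 693.05 ms.

693 ms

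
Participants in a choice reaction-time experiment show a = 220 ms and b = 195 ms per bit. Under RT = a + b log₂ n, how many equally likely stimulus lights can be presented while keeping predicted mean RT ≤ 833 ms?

Information budget: (833 − 220)/195 = 3.1436 bits, so n ≤ 2^3.1436 = 8.837 → at most 8.

8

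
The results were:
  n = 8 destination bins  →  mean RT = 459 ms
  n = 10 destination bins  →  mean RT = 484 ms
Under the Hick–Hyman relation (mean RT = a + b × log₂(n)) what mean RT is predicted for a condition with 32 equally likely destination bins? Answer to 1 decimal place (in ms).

614.3 ms

Fit slope and intercept:
  b = (484 − 459) / (log₂ 10 − log₂ 8) = 25 / (3.3219 − 3) = 77.657 ms/bit
  a = 459 − 77.657 × 3 = 226.029 ms
Then RT(32) = 226.029 + 77.657 × log₂ 32 = 226.029 + 77.657 × 5 ≈ 614.314 ms.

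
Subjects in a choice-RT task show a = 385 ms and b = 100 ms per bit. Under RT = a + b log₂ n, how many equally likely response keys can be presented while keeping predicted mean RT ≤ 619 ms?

5

100·log₂ n ≤ 619 − 385 = 234, giving log₂ n ≤ 2.3400 and n ≤ 5.063. The largest whole number is 5.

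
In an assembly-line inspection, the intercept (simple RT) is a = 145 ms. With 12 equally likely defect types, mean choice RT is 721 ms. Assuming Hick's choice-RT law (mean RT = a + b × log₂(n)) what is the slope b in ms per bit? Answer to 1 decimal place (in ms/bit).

160.7 ms/bit

log₂(12) = 3.5850 bits.
b = (RT − a)/log₂ n = (721 − 145) / 3.5850 = 160.671 ms/bit.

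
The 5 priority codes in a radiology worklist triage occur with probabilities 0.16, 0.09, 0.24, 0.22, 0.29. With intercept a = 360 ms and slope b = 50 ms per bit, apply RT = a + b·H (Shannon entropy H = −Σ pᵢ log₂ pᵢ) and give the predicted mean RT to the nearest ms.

H = 0.16·log₂(1/0.16) + 0.09·log₂(1/0.09) + 0.24·log₂(1/0.24) + 0.22·log₂(1/0.22) + 0.29·log₂(1/0.29) = 2.2283 bits.
RT = 360 + 50 × 2.2283 = 471.41 ms.

471 ms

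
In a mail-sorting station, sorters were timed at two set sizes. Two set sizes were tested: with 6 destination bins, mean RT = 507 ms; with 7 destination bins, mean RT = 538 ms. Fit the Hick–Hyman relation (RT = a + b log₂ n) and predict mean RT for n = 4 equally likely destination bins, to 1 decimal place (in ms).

Solve the two-equation system in a and b:
  b = (538 − 507) / (log₂ 7 − log₂ 6) = 31 / (2.8074 − 2.5850) = 139.393 ms/bit
  a = 507 − 139.393 × 2.5850 = 146.674 ms
Then RT(4) = 146.674 + 139.393 × log₂ 4 = 146.674 + 139.393 × 2 ≈ 425.460 ms.

425.5 ms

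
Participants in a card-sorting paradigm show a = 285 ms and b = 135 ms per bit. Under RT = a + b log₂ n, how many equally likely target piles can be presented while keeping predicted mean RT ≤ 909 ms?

24

Information budget: (909 − 285)/135 = 4.6222 bits, so n ≤ 2^4.6222 = 24.628 → at most 24.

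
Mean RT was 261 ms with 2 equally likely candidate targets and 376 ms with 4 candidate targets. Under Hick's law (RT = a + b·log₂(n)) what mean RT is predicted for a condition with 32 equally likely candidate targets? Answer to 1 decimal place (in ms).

721.0 ms

With log₂ n on the abscissa the relation is linear; from the two conditions:
  b = (376 − 261) / (log₂ 4 − log₂ 2) = 115 / (2 − 1) = 115.000 ms/bit
  a = 261 − 115.000 × 1 = 146.000 ms
Then RT(32) = 146.000 + 115.000 × log₂ 32 = 146.000 + 115.000 × 5 ≈ 721.000 ms.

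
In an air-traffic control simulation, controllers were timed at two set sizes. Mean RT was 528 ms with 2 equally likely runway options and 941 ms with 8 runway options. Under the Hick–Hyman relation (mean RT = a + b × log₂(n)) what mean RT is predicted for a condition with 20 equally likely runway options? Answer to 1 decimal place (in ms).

RT is linear in log₂ n, so two points fix the line:
  b = (941 − 528) / (log₂ 8 − log₂ 2) = 413 / (3 − 1) = 206.500 ms/bit
  a = 528 − 206.500 × 1 = 321.500 ms
Then RT(20) = 321.500 + 206.500 × log₂ 20 = 321.500 + 206.500 × 4.3219 ≈ 1213.978 ms.

1214.0 ms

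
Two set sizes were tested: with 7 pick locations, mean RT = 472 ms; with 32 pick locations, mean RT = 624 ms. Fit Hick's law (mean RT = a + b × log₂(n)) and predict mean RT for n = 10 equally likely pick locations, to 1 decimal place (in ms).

507.7 ms

RT is linear in log₂ n, so two points fix the line:
  b = (624 − 472) / (log₂ 32 − log₂ 7) = 152 / (5 − 2.8074) = 69.323 ms/bit
  a = 472 − 69.323 × 2.8074 = 277.387 ms
Then RT(10) = 277.387 + 69.323 × log₂ 10 = 277.387 + 69.323 × 3.3219 ≈ 507.672 ms.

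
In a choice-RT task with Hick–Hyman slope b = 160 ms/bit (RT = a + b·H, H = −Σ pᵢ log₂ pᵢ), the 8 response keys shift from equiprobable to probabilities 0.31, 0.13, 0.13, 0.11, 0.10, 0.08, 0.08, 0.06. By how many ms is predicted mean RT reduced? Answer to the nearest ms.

32 ms

The RT saving is b·ΔH. Equiprobable H₀ = log₂(8) = 3.0000 bits; with the given probabilities H = 2.7981 bits.
b·(H₀ − H) = 160 × (3.0000 − 2.7981) = 32.30 ms.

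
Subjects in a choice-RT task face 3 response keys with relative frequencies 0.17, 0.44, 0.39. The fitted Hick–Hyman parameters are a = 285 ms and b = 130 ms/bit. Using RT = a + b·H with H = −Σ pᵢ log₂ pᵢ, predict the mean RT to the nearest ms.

Entropy contributions −pᵢ log₂ pᵢ: 0.4346, 0.5211, 0.5298; sum H = 1.4855 bits.
RT = a + bH = 285 + 130·1.4855 = 478.12 ms.

478 ms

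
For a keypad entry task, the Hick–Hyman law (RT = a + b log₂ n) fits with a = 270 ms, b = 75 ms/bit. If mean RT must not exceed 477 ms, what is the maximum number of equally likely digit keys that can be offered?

Information budget: (477 − 270)/75 = 2.7600 bits, so n ≤ 2^2.7600 = 6.774 → at most 6.

6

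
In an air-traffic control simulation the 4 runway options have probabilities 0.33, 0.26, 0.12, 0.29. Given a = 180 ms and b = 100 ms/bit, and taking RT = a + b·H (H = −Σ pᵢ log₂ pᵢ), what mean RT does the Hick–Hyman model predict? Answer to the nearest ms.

Entropy contributions −pᵢ log₂ pᵢ: 0.5278, 0.5053, 0.3671, 0.5179; sum H = 1.9181 bits.
RT = a + bH = 180 + 100·1.9181 = 371.81 ms.

372 ms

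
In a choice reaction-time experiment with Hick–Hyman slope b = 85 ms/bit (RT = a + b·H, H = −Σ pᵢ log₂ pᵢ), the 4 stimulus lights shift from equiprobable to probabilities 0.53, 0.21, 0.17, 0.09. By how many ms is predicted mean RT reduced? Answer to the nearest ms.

25 ms

Equiprobable entropy H₀ = log₂ 4 = 2.0000 bits.
Skewed entropy H = −Σ pᵢ log₂ pᵢ = 1.7055 bits.
ΔRT = b·(H₀ − H) = 85 × 0.2945 = 25.03 ms.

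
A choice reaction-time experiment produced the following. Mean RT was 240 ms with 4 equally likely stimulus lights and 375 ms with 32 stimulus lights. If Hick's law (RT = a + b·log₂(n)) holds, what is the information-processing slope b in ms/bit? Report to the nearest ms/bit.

b = (RT₂ − RT₁)/(log₂ n₂ − log₂ n₁) = (375 − 240)/(5 − 2) = 45 ms/bit.

45 ms/bit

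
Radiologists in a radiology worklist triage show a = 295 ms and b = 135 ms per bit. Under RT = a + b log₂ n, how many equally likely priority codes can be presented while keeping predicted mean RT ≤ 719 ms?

8

135·log₂ n ≤ 719 − 295 = 424, giving log₂ n ≤ 3.1407 and n ≤ 8.820. The largest whole number is 8.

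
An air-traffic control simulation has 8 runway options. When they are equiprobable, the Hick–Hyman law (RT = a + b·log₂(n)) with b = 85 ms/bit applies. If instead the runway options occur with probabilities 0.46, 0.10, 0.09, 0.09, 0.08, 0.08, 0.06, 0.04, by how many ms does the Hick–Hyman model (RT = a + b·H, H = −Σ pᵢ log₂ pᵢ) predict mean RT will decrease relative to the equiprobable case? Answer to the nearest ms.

The RT saving is b·ΔH. Equiprobable H₀ = log₂(8) = 3.0000 bits; with the given probabilities H = 2.4851 bits.
b·(H₀ − H) = 85 × (3.0000 − 2.4851) = 43.76 ms.

44 ms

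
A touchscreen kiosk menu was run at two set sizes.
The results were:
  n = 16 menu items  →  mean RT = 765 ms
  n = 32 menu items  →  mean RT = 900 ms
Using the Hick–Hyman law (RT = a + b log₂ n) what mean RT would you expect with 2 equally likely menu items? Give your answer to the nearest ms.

360 ms

With log₂ n on the abscissa the relation is linear; from the two conditions:
  b = (900 − 765) / (log₂ 32 − log₂ 16) = 135 / (5 − 4) = 135 ms/bit
  a = 765 − 135 × 4 = 225 ms
Then RT(2) = 225 + 135 × log₂ 2 = 225 + 135 × 1 ≈ 360.000 ms.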